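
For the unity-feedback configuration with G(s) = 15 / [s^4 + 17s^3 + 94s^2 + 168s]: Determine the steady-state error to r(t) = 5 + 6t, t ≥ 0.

67.2

Factoring s from the denominator leaves a polynomial with constant term 168, so the system is type 1. By superposition:
  • 5: tracked with zero error.
  • 6t: e_ss = 6/K_v with K_v=5/56 → 67.2.
Total e_ss = 67.2.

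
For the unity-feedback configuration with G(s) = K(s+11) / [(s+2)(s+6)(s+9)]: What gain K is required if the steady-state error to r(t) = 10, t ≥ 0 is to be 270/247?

The open loop has no poles at the origin → type 0 system.
K_p = lim_{s→0} G(s) = K·11 / (2·6·9) = (11/108)·K.
e_ss = 10/(1 + K_p) = 270/247 ⇒ 1 + (11/108)·K = 247/27 ⇒ K = 80.

80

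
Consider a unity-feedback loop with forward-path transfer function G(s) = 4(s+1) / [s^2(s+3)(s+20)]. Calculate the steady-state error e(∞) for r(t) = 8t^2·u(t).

The open loop has two poles at the origin → type 2 system.
K_a = lim_{s→0} s^2·G(s) = 4·1 / (3·20) = 1/15.
r(t) = 8t^2 gives R(s) = 16/s^3.
e_ss = 16/K_a = 16/(1/15) = 240.

240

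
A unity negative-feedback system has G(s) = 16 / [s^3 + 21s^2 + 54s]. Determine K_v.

8/27

Lowest-order denominator term is 54s, so the open loop has 1 pole at the origin → type 1 system.
K_v = lim_{s→0} s·G(s) = 16 / 54 = 8/27.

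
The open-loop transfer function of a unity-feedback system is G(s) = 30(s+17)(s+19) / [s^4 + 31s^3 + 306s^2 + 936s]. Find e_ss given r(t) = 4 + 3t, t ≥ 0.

Factoring s from the denominator leaves a polynomial with constant term 936, so the system is type 1. Treating each term separately:
  • 4: tracked with zero error.
  • 3t: e_ss = 3/K_v with K_v=1615/156 → 468/1615.
Total e_ss = 468/1615.

468/1615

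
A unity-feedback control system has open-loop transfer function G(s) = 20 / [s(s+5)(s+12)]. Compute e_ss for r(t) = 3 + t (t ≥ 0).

The open loop has one pole at the origin → type 1 system. Taking each input component in turn:
  • 3: tracked with zero error.
  • t: e_ss = 1/K_v with K_v=1/3 → 3.
Total e_ss = 3.

3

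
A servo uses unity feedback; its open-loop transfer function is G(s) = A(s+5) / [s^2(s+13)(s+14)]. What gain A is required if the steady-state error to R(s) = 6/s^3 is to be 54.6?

4

The open loop has two poles at the origin → type 2 system.
K_a = lim_{s→0} s^2·G(s) = A·5 / (13·14) = (5/182)·A.
e_ss = 6/K_a = 54.6 ⇒ K_a = 10/91 ⇒ A = (10/91)/(5/182) = 4.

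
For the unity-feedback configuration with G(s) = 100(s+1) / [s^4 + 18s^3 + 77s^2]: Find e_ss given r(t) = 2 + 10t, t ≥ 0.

0

The denominator has no term below 77s^2 — 2 poles at s=0, type 2. Taking each input component in turn:
  • 2: tracked with zero error.
  • 10t: tracked with zero error.
Total e_ss = 0.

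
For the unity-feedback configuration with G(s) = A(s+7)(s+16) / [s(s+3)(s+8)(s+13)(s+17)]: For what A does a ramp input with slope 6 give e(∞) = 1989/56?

8

G(s) has one factor of s in the denominator, so the system is type 1.
K_v = lim_{s→0} s·G(s) = A·7·16 / (3·8·13·17) = (14/663)·A.
e_ss = 6/K_v = 1989/56 ⇒ K_v = 112/663 ⇒ A = (112/663)/(14/663) = 8.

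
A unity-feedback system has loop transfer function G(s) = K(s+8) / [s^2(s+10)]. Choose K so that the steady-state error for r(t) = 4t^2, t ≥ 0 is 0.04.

G(s) has two factors of s in the denominator, so the system is type 2.
K_a = lim_{s→0} s^2·G(s) = K·8 / (10) = 0.8·K.
e_ss = 8/K_a = 0.04 ⇒ K_a = 200 ⇒ K = 200/0.8 = 250.

250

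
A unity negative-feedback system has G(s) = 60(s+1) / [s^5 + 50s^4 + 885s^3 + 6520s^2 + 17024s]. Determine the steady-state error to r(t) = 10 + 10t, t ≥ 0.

Factoring s from the denominator leaves a polynomial with constant term 17024, so the system is type 1. Treating each term separately:
  • 10: tracked with zero error.
  • 10t: e_ss = 10/K_v with K_v=15/4256 → 8512/3.
Total e_ss = 8512/3.

8512/3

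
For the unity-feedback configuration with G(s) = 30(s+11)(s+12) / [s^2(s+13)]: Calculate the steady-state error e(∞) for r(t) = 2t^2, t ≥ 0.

Two free integrators in G(s): this is a type 2 system.
K_a = lim_{s→0} s^2·G(s) = 30·11·12 / (13) = 3960/13.
r(t) = 2t^2 gives R(s) = 4/s^3.
e_ss = 4/K_a = 4/(3960/13) = 13/990.

13/990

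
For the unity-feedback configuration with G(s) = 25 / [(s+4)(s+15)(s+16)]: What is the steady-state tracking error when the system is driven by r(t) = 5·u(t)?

System type = 0 (no poles at s=0).
K_p = lim_{s→0} G(s) = 25 / (4·15·16) = 5/192.
e_ss = 5/(1 + K_p) = 5/(197/192) = 960/197.

960/197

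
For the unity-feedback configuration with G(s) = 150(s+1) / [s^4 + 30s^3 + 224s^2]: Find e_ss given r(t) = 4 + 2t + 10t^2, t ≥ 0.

The denominator has no term below 224s^2 — 2 poles at s=0, type 2. Treating each term separately:
  • 4: tracked with zero error.
  • 2t: tracked with zero error.
  • 10t^2: e_ss = 20/K_a with K_a=75/112 → 448/15.
Total e_ss = 448/15.

448/15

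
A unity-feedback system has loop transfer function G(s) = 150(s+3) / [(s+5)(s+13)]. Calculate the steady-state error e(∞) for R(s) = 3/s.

No free integrators in G(s): this is a type 0 system.
K_p = lim_{s→0} G(s) = 150·3 / (5·13) = 90/13.
e_ss = 3/(1 + K_p) = 3/(103/13) = 39/103.

39/103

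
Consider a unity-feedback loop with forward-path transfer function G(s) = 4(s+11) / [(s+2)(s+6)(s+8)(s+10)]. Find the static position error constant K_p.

No free integrators in G(s): this is a type 0 system.
K_p = lim_{s→0} G(s) = 4·11 / (2·6·8·10) = 11/240.

11/240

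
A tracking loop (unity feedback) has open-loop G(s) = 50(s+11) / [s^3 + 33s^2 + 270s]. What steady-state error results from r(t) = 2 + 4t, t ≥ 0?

108/55

Lowest-order denominator term is 270s, so the open loop has 1 pole at the origin → type 1 system. By superposition:
  • 2: tracked with zero error.
  • 4t: e_ss = 4/K_v with K_v=55/27 → 108/55.
Total e_ss = 108/55.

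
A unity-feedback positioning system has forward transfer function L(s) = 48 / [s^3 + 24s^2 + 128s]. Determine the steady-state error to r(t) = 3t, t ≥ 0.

8

Factoring s from the denominator leaves a polynomial with constant term 128, so the system is type 1.
K_v = lim_{s→0} s·L(s) = 48 / 128 = 0.375.
e_ss = 3/K_v = 3/0.375 = 8.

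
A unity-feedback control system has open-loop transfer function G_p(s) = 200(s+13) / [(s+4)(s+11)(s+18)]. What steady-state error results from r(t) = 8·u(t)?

99/53

The open loop has no poles at the origin → type 0 system.
K_p = lim_{s→0} G_p(s) = 200·13 / (4·11·18) = 325/99.
e_ss = 8/(1 + K_p) = 8/(424/99) = 99/53.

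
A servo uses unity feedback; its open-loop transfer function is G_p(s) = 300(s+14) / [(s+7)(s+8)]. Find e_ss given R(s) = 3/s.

No free integrators in G_p(s): this is a type 0 system.
K_p = lim_{s→0} G_p(s) = 300·14 / (7·8) = 75.
e_ss = 3/(1 + K_p) = 3/76.

3/76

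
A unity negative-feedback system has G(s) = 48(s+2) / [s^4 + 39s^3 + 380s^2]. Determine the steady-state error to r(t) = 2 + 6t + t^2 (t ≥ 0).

95/12

Lowest-order denominator term is 380s^2, so the open loop has 2 poles at the origin → type 2 system. By superposition:
  • 2: tracked with zero error.
  • 6t: tracked with zero error.
  • t^2: e_ss = 2/K_a with K_a=24/95 → 95/12.
Total e_ss = 95/12.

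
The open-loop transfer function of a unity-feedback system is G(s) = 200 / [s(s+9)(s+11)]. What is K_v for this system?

G(s) has one factor of s in the denominator, so the system is type 1.
K_v = lim_{s→0} s·G(s) = 200 / (9·11) = 200/99.

200/99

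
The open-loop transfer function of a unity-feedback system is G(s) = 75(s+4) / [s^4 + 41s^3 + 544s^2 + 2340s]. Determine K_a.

0

Lowest-order denominator term is 2340s, so the open loop has 1 pole at the origin → type 1 system.
K_a = lim_{s→0} s^2·G(s) = 0 (the extra factor of s kills the finite limit).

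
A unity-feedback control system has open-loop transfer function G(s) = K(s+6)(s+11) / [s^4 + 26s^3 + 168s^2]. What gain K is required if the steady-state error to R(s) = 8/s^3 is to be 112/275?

Factoring s^2 from the denominator leaves a polynomial with constant term 168, so the system is type 2.
K_a = lim_{s→0} s^2·G(s) = K·6·11 / 168 = (11/28)·K.
e_ss = 8/K_a = 112/275 ⇒ K_a = 275/14 ⇒ K = (275/14)/(11/28) = 50.

50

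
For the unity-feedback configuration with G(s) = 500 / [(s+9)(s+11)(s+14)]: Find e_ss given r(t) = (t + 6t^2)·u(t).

System type = 0 (no poles at s=0). Taking each input component in turn:
  • t: a type-0 system cannot track it, e_ss → ∞.
  • 6t^2: a type-0 system cannot track it, e_ss → ∞.
The unbounded component dominates.

infinity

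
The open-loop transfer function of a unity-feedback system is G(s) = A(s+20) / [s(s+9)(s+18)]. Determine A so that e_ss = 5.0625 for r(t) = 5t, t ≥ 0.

8

System type = 1 (one pole at s=0).
K_v = lim_{s→0} s·G(s) = A·20 / (9·18) = (10/81)·A.
e_ss = 5/K_v = 5.0625 ⇒ K_v = 80/81 ⇒ A = (80/81)/(10/81) = 8.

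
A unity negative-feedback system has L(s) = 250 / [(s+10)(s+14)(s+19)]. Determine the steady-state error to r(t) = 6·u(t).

L(s) has no factors of s in the denominator, so the system is type 0.
K_p = lim_{s→0} L(s) = 250 / (10·14·19) = 25/266.
e_ss = 6/(1 + K_p) = 6/(291/266) = 532/97.

532/97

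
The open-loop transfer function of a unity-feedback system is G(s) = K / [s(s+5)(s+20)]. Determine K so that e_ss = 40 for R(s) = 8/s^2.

System type = 1 (one pole at s=0).
K_v = lim_{s→0} s·G(s) = K / (5·20) = 0.01·K.
e_ss = 8/K_v = 40 ⇒ K_v = 0.2 ⇒ K = 0.2/0.01 = 20.

20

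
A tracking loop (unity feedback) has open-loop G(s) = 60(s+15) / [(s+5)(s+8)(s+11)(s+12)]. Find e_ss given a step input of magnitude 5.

440/103

No free integrators in G(s): this is a type 0 system.
K_p = lim_{s→0} G(s) = 60·15 / (5·8·11·12) = 15/88.
e_ss = 5/(1 + K_p) = 5/(103/88) = 440/103.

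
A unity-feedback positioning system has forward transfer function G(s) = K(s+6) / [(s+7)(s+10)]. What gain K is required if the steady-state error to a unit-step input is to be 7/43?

No free integrators in G(s): this is a type 0 system.
K_p = lim_{s→0} G(s) = K·6 / (7·10) = (3/35)·K.
e_ss = 1/(1 + K_p) = 7/43 ⇒ 1 + (3/35)·K = 43/7 ⇒ K = 60.

60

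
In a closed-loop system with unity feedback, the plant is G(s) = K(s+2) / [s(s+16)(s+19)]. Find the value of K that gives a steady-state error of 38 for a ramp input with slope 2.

System type = 1 (one pole at s=0).
K_v = lim_{s→0} s·G(s) = K·2 / (16·19) = (1/152)·K.
e_ss = 2/K_v = 38 ⇒ K_v = 1/19 ⇒ K = (1/19)/(1/152) = 8.

8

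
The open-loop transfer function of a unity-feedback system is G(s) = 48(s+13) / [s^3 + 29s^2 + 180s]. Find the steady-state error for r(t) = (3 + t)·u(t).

15/52

Lowest-order denominator term is 180s, so the open loop has 1 pole at the origin → type 1 system. Treating each term separately:
  • 3: tracked with zero error.
  • t: e_ss = 1/K_v with K_v=52/15 → 15/52.
Total e_ss = 15/52.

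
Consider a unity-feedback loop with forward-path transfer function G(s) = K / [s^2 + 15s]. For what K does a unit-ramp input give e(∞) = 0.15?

The denominator has no term below 15s — 1 pole at s=0, type 1.
K_v = lim_{s→0} s·G(s) = K / 15 = (1/15)·K.
e_ss = 1/K_v = 0.15 ⇒ K_v = 20/3 ⇒ K = (20/3)/(1/15) = 100.

100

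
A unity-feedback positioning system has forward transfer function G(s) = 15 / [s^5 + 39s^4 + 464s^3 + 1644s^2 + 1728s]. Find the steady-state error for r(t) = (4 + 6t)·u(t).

691.2

Factoring s from the denominator leaves a polynomial with constant term 1728, so the system is type 1. Treating each term separately:
  • 4: tracked with zero error.
  • 6t: e_ss = 6/K_v with K_v=5/576 → 691.2.
Total e_ss = 691.2.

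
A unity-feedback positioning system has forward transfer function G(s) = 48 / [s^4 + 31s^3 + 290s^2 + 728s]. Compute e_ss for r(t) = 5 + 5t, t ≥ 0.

Lowest-order denominator term is 728s, so the open loop has 1 pole at the origin → type 1 system. Taking each input component in turn:
  • 5: tracked with zero error.
  • 5t: e_ss = 5/K_v with K_v=6/91 → 455/6.
Total e_ss = 455/6.

455/6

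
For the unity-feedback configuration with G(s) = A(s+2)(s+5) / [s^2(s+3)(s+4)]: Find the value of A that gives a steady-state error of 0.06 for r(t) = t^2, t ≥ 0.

The open loop has two poles at the origin → type 2 system.
K_a = lim_{s→0} s^2·G(s) = A·2·5 / (3·4) = (5/6)·A.
e_ss = 2/K_a = 0.06 ⇒ K_a = 100/3 ⇒ A = (100/3)/(5/6) = 40.

40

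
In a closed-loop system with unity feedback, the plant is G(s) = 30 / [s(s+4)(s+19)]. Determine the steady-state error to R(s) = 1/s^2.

The open loop has one pole at the origin → type 1 system.
K_v = lim_{s→0} s·G(s) = 30 / (4·19) = 15/38.
e_ss = 1/K_v = 1/(15/38) = 38/15.

38/15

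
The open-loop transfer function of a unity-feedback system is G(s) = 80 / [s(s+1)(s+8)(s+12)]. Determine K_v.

5/6

System type = 1 (one pole at s=0).
K_v = lim_{s→0} s·G(s) = 80 / (1·8·12) = 5/6.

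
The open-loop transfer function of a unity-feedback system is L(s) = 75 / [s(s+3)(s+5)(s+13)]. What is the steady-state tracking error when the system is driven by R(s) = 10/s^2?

System type = 1 (one pole at s=0).
K_v = lim_{s→0} s·L(s) = 75 / (3·5·13) = 5/13.
e_ss = 10/K_v = 10/(5/13) = 26.

26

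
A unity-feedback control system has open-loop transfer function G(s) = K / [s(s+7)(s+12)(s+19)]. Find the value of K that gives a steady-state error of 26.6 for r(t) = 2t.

The open loop has one pole at the origin → type 1 system.
K_v = lim_{s→0} s·G(s) = K / (7·12·19) = (1/1596)·K.
e_ss = 2/K_v = 26.6 ⇒ K_v = 10/133 ⇒ K = (10/133)/(1/1596) = 120.

120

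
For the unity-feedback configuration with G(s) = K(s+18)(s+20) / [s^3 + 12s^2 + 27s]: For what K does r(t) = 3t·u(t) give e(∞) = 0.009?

Lowest-order denominator term is 27s, so the open loop has 1 pole at the origin → type 1 system.
K_v = lim_{s→0} s·G(s) = K·18·20 / 27 = (40/3)·K.
e_ss = 3/K_v = 0.009 ⇒ K_v = 1000/3 ⇒ K = (1000/3)/(40/3) = 25.

25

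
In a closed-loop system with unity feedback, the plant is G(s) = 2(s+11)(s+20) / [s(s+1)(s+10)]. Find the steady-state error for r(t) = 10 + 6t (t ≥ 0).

3/22

System type = 1 (one pole at s=0). Taking each input component in turn:
  • 10: tracked with zero error.
  • 6t: e_ss = 6/K_v with K_v=44 → 3/22.
Total e_ss = 3/22.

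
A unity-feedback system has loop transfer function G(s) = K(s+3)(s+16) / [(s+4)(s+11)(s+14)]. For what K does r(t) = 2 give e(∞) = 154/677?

System type = 0 (no poles at s=0).
K_p = lim_{s→0} G(s) = K·3·16 / (4·11·14) = (6/77)·K.
e_ss = 2/(1 + K_p) = 154/677 ⇒ 1 + (6/77)·K = 677/77 ⇒ K = 100.

100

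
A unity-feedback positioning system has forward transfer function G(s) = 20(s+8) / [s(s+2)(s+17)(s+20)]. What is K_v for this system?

The open loop has one pole at the origin → type 1 system.
K_v = lim_{s→0} s·G(s) = 20·8 / (2·17·20) = 4/17.

4/17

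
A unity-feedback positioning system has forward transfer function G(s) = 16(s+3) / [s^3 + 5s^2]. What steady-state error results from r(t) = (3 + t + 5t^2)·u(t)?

Lowest-order denominator term is 5s^2, so the open loop has 2 poles at the origin → type 2 system. Treating each term separately:
  • 3: tracked with zero error.
  • t: tracked with zero error.
  • 5t^2: e_ss = 10/K_a with K_a=9.6 → 25/24.
Total e_ss = 25/24.

25/24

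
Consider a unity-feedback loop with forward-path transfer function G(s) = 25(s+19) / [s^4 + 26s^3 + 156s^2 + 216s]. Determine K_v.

475/216

Factoring s from the denominator leaves a polynomial with constant term 216, so the system is type 1.
K_v = lim_{s→0} s·G(s) = 25·19 / 216 = 475/216.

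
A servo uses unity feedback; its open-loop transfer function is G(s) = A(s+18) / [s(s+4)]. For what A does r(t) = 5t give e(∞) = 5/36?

The open loop has one pole at the origin → type 1 system.
K_v = lim_{s→0} s·G(s) = A·18 / (4) = 4.5·A.
e_ss = 5/K_v = 5/36 ⇒ K_v = 36 ⇒ A = 36/4.5 = 8.

8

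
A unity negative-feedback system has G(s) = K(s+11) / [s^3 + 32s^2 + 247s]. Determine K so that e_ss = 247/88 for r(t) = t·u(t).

The denominator has no term below 247s — 1 pole at s=0, type 1.
K_v = lim_{s→0} s·G(s) = K·11 / 247 = (11/247)·K.
e_ss = 1/K_v = 247/88 ⇒ K_v = 88/247 ⇒ K = (88/247)/(11/247) = 8.

8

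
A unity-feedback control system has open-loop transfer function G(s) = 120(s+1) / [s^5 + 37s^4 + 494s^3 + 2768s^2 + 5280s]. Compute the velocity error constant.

1/44

Factoring s from the denominator leaves a polynomial with constant term 5280, so the system is type 1.
K_v = lim_{s→0} s·G(s) = 120·1 / 5280 = 1/44.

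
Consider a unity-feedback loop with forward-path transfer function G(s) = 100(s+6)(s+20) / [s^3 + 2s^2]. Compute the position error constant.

K_p = lim_{s→0} G(s); with 2 poles at the origin the limit diverges, so K_p = ∞.

infinity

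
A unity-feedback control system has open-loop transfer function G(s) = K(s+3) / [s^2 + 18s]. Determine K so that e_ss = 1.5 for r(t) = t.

The denominator has no term below 18s — 1 pole at s=0, type 1.
K_v = lim_{s→0} s·G(s) = K·3 / 18 = (1/6)·K.
e_ss = 1/K_v = 1.5 ⇒ K_v = 2/3 ⇒ K = (2/3)/(1/6) = 4.

4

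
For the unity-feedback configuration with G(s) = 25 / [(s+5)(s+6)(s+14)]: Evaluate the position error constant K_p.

5/84

G(s) has no factors of s in the denominator, so the system is type 0.
K_p = lim_{s→0} G(s) = 25 / (5·6·14) = 5/84.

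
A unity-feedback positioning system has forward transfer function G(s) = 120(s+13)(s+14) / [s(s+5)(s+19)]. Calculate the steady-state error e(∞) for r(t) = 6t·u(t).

19/728

One free integrator in G(s): this is a type 1 system.
K_v = lim_{s→0} s·G(s) = 120·13·14 / (5·19) = 4368/19.
e_ss = 6/K_v = 6/(4368/19) = 19/728.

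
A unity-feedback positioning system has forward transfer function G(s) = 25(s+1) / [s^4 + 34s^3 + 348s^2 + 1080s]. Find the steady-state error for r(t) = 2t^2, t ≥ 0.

infinity

Lowest-order denominator term is 1080s, so the open loop has 1 pole at the origin → type 1 system.
K_a = lim_{s→0} s^2·G(s) = 0; the steady-state error to this parabolic input grows without bound.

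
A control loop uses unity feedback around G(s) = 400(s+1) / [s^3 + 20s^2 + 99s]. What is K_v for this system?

400/99

The denominator has no term below 99s — 1 pole at s=0, type 1.
K_v = lim_{s→0} s·G(s) = 400·1 / 99 = 400/99.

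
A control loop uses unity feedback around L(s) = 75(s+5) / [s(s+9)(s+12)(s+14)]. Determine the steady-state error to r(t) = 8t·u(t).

32.256

The open loop has one pole at the origin → type 1 system.
K_v = lim_{s→0} s·L(s) = 75·5 / (9·12·14) = 125/504.
e_ss = 8/K_v = 8/(125/504) = 32.256.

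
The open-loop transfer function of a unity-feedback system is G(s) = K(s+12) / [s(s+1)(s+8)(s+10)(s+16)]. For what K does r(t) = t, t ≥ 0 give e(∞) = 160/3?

2

The open loop has one pole at the origin → type 1 system.
K_v = lim_{s→0} s·G(s) = K·12 / (1·8·10·16) = (3/320)·K.
e_ss = 1/K_v = 160/3 ⇒ K_v = 3/160 ⇒ K = (3/160)/(3/320) = 2.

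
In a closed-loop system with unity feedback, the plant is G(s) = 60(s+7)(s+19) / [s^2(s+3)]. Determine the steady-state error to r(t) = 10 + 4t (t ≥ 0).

0

System type = 2 (two poles at s=0). Treating each term separately:
  • 10: tracked with zero error.
  • 4t: tracked with zero error.
Total e_ss = 0.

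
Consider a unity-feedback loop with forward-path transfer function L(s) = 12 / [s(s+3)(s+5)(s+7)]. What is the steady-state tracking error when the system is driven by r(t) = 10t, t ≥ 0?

One free integrator in L(s): this is a type 1 system.
K_v = lim_{s→0} s·L(s) = 12 / (3·5·7) = 4/35.
e_ss = 10/K_v = 10/(4/35) = 87.5.

87.5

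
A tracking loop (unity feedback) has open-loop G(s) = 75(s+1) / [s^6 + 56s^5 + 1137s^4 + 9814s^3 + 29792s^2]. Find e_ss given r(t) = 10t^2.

Lowest-order denominator term is 29792s^2, so the open loop has 2 poles at the origin → type 2 system.
K_a = lim_{s→0} s^2·G(s) = 75·1 / 29792 = 75/29792.
r(t) = 10t^2 gives R(s) = 20/s^3.
e_ss = 20/K_a = 20/(75/29792) = 119168/15.

119168/15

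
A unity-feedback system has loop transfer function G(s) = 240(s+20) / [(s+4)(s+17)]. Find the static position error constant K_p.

1200/17

G(s) has no factors of s in the denominator, so the system is type 0.
K_p = lim_{s→0} G(s) = 240·20 / (4·17) = 1200/17.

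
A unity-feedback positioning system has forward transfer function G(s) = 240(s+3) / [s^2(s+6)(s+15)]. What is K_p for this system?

infinity

K_p = lim_{s→0} G(s); with 2 poles at the origin the limit diverges, so K_p = ∞.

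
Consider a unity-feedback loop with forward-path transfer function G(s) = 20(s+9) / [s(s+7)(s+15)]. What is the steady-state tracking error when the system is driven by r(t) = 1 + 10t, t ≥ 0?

The open loop has one pole at the origin → type 1 system. By superposition:
  • 1: tracked with zero error.
  • 10t: e_ss = 10/K_v with K_v=12/7 → 35/6.
Total e_ss = 35/6.

35/6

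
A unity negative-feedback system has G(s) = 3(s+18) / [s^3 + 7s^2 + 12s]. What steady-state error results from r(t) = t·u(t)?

2/9

Lowest-order denominator term is 12s, so the open loop has 1 pole at the origin → type 1 system.
K_v = lim_{s→0} s·G(s) = 3·18 / 12 = 4.5.
e_ss = 1/K_v = 1/4.5 = 2/9.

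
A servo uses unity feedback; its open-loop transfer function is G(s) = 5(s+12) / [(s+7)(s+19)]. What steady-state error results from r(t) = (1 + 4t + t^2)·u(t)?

G(s) has no factors of s in the denominator, so the system is type 0. Treating each term separately:
  • 1: e_ss = 1/(1+K_p) with K_p=60/133 → 133/193.
  • 4t: a type-0 system cannot track it, e_ss → ∞.
  • t^2: a type-0 system cannot track it, e_ss → ∞.
The unbounded component dominates.

infinity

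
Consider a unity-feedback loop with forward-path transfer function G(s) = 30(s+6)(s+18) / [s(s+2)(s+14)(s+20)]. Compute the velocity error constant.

One free integrator in G(s): this is a type 1 system.
K_v = lim_{s→0} s·G(s) = 30·6·18 / (2·14·20) = 81/14.

81/14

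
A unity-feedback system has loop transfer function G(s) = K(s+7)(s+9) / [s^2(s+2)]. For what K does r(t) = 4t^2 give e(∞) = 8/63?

System type = 2 (two poles at s=0).
K_a = lim_{s→0} s^2·G(s) = K·7·9 / (2) = 31.5·K.
e_ss = 8/K_a = 8/63 ⇒ K_a = 63 ⇒ K = 63/31.5 = 2.

2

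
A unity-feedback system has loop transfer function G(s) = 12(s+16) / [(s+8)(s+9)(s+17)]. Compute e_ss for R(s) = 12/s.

System type = 0 (no poles at s=0).
K_p = lim_{s→0} G(s) = 12·16 / (8·9·17) = 8/51.
e_ss = 12/(1 + K_p) = 12/(59/51) = 612/59.

612/59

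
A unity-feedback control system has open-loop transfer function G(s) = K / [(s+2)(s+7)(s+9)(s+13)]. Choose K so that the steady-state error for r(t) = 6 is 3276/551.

15

System type = 0 (no poles at s=0).
K_p = lim_{s→0} G(s) = K / (2·7·9·13) = (1/1638)·K.
e_ss = 6/(1 + K_p) = 3276/551 ⇒ 1 + (1/1638)·K = 551/546 ⇒ K = 15.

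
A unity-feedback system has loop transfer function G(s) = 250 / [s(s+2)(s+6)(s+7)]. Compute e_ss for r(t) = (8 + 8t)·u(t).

2.688

One free integrator in G(s): this is a type 1 system. By superposition:
  • 8: tracked with zero error.
  • 8t: e_ss = 8/K_v with K_v=125/42 → 2.688.
Total e_ss = 2.688.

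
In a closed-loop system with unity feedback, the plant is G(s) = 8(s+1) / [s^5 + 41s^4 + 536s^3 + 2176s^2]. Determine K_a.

Factoring s^2 from the denominator leaves a polynomial with constant term 2176, so the system is type 2.
K_a = lim_{s→0} s^2·G(s) = 8·1 / 2176 = 1/272.

1/272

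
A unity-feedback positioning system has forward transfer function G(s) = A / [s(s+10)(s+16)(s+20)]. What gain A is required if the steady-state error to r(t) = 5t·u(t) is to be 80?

System type = 1 (one pole at s=0).
K_v = lim_{s→0} s·G(s) = A / (10·16·20) = (1/3200)·A.
e_ss = 5/K_v = 80 ⇒ K_v = 0.0625 ⇒ A = 0.0625/(1/3200) = 200.

200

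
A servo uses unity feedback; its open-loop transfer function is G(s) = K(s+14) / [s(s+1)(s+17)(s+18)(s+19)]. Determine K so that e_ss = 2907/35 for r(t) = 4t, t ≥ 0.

20

G(s) has one factor of s in the denominator, so the system is type 1.
K_v = lim_{s→0} s·G(s) = K·14 / (1·17·18·19) = (7/2907)·K.
e_ss = 4/K_v = 2907/35 ⇒ K_v = 140/2907 ⇒ K = (140/2907)/(7/2907) = 20.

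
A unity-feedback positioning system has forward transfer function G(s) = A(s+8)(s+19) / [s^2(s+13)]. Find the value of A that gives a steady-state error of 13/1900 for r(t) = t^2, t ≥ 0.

System type = 2 (two poles at s=0).
K_a = lim_{s→0} s^2·G(s) = A·8·19 / (13) = (152/13)·A.
e_ss = 2/K_a = 13/1900 ⇒ K_a = 3800/13 ⇒ A = (3800/13)/(152/13) = 25.

25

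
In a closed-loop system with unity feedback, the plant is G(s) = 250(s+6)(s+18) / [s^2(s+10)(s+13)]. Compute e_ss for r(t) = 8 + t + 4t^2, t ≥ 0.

26/675

System type = 2 (two poles at s=0). By superposition:
  • 8: tracked with zero error.
  • t: tracked with zero error.
  • 4t^2: e_ss = 8/K_a with K_a=2700/13 → 26/675.
Total e_ss = 26/675.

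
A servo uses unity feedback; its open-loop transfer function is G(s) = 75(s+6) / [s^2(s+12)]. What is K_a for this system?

The open loop has two poles at the origin → type 2 system.
K_a = lim_{s→0} s^2·G(s) = 75·6 / (12) = 37.5.

37.5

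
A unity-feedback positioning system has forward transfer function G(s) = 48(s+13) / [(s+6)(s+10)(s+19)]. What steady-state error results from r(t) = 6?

190/49

G(s) has no factors of s in the denominator, so the system is type 0.
K_p = lim_{s→0} G(s) = 48·13 / (6·10·19) = 52/95.
e_ss = 6/(1 + K_p) = 6/(147/95) = 190/49.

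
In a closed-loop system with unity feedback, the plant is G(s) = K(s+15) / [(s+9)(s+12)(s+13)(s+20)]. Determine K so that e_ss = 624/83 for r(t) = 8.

120

No free integrators in G(s): this is a type 0 system.
K_p = lim_{s→0} G(s) = K·15 / (9·12·13·20) = (1/1872)·K.
e_ss = 8/(1 + K_p) = 624/83 ⇒ 1 + (1/1872)·K = 83/78 ⇒ K = 120.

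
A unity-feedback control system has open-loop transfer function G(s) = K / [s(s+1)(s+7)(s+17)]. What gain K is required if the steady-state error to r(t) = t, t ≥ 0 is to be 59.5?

G(s) has one factor of s in the denominator, so the system is type 1.
K_v = lim_{s→0} s·G(s) = K / (1·7·17) = (1/119)·K.
e_ss = 1/K_v = 59.5 ⇒ K_v = 2/119 ⇒ K = (2/119)/(1/119) = 2.

2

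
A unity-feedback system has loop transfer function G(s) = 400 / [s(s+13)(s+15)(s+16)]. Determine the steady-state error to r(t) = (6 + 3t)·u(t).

G(s) has one factor of s in the denominator, so the system is type 1. Treating each term separately:
  • 6: tracked with zero error.
  • 3t: e_ss = 3/K_v with K_v=5/39 → 23.4.
Total e_ss = 23.4.

23.4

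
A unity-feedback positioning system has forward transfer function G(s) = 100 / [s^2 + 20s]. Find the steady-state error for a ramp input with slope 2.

The denominator has no term below 20s — 1 pole at s=0, type 1.
K_v = lim_{s→0} s·G(s) = 100 / 20 = 5.
e_ss = 2/K_v = 2/5 = 0.4.

0.4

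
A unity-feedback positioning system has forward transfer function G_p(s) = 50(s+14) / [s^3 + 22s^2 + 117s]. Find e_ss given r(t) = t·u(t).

117/700

The denominator has no term below 117s — 1 pole at s=0, type 1.
K_v = lim_{s→0} s·G_p(s) = 50·14 / 117 = 700/117.
e_ss = 1/K_v = 1/(700/117) = 117/700.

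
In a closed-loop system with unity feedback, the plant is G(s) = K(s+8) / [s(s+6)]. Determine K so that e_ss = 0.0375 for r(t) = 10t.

One free integrator in G(s): this is a type 1 system.
K_v = lim_{s→0} s·G(s) = K·8 / (6) = (4/3)·K.
e_ss = 10/K_v = 0.0375 ⇒ K_v = 800/3 ⇒ K = (800/3)/(4/3) = 200.

200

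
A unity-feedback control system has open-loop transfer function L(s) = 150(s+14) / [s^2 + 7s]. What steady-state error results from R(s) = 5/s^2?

1/60

Lowest-order denominator term is 7s, so the open loop has 1 pole at the origin → type 1 system.
K_v = lim_{s→0} s·L(s) = 150·14 / 7 = 300.
e_ss = 5/K_v = 5/300 = 1/60.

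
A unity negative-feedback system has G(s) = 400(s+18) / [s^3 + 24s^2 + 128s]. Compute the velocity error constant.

56.25

The denominator has no term below 128s — 1 pole at s=0, type 1.
K_v = lim_{s→0} s·G(s) = 400·18 / 128 = 56.25.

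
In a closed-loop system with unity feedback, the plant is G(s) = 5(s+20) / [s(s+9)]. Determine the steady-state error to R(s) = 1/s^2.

The open loop has one pole at the origin → type 1 system.
K_v = lim_{s→0} s·G(s) = 5·20 / (9) = 100/9.
e_ss = 1/K_v = 1/(100/9) = 0.09.

0.09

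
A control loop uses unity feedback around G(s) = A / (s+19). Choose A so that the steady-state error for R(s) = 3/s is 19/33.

80

G(s) has no factors of s in the denominator, so the system is type 0.
K_p = lim_{s→0} G(s) = A / (19) = (1/19)·A.
e_ss = 3/(1 + K_p) = 19/33 ⇒ 1 + (1/19)·A = 99/19 ⇒ A = 80.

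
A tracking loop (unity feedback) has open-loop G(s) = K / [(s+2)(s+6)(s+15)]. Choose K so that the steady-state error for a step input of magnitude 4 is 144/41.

System type = 0 (no poles at s=0).
K_p = lim_{s→0} G(s) = K / (2·6·15) = (1/180)·K.
e_ss = 4/(1 + K_p) = 144/41 ⇒ 1 + (1/180)·K = 41/36 ⇒ K = 25.

25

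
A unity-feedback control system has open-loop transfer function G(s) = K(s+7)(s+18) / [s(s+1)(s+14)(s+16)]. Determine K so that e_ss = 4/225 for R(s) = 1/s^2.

G(s) has one factor of s in the denominator, so the system is type 1.
K_v = lim_{s→0} s·G(s) = K·7·18 / (1·14·16) = 0.5625·K.
e_ss = 1/K_v = 4/225 ⇒ K_v = 56.25 ⇒ K = 56.25/0.5625 = 100.

100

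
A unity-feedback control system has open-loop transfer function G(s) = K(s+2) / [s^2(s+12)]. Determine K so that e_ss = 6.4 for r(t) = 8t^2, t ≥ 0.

15

Two free integrators in G(s): this is a type 2 system.
K_a = lim_{s→0} s^2·G(s) = K·2 / (12) = (1/6)·K.
e_ss = 16/K_a = 6.4 ⇒ K_a = 2.5 ⇒ K = 2.5/(1/6) = 15.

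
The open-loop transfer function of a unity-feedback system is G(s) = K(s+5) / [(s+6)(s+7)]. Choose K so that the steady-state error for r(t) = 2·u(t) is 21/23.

10

No free integrators in G(s): this is a type 0 system.
K_p = lim_{s→0} G(s) = K·5 / (6·7) = (5/42)·K.
e_ss = 2/(1 + K_p) = 21/23 ⇒ 1 + (5/42)·K = 46/21 ⇒ K = 10.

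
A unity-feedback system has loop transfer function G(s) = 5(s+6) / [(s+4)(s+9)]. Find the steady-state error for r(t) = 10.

No free integrators in G(s): this is a type 0 system.
K_p = lim_{s→0} G(s) = 5·6 / (4·9) = 5/6.
e_ss = 10/(1 + K_p) = 10/(11/6) = 60/11.

60/11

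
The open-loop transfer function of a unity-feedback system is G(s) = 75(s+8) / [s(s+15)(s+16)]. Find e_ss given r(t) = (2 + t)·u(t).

0.4

G(s) has one factor of s in the denominator, so the system is type 1. By superposition:
  • 2: tracked with zero error.
  • t: e_ss = 1/K_v with K_v=2.5 → 0.4.
Total e_ss = 0.4.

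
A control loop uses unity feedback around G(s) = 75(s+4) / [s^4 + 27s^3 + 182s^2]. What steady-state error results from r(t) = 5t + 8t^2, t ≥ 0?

Factoring s^2 from the denominator leaves a polynomial with constant term 182, so the system is type 2. Treating each term separately:
  • 5t: tracked with zero error.
  • 8t^2: e_ss = 16/K_a with K_a=150/91 → 728/75.
Total e_ss = 728/75.

728/75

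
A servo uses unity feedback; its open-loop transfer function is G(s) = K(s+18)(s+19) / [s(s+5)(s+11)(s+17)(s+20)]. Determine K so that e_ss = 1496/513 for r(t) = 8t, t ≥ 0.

150

G(s) has one factor of s in the denominator, so the system is type 1.
K_v = lim_{s→0} s·G(s) = K·18·19 / (5·11·17·20) = (171/9350)·K.
e_ss = 8/K_v = 1496/513 ⇒ K_v = 513/187 ⇒ K = (513/187)/(171/9350) = 150.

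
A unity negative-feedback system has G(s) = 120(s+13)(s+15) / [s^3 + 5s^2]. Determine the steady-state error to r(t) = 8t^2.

Factoring s^2 from the denominator leaves a polynomial with constant term 5, so the system is type 2.
K_a = lim_{s→0} s^2·G(s) = 120·13·15 / 5 = 4680.
r(t) = 8t^2 gives R(s) = 16/s^3.
e_ss = 16/K_a = 16/4680 = 2/585.

2/585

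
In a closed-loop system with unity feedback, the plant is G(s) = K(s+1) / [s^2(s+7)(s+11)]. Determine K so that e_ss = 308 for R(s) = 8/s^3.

2

The open loop has two poles at the origin → type 2 system.
K_a = lim_{s→0} s^2·G(s) = K·1 / (7·11) = (1/77)·K.
e_ss = 8/K_a = 308 ⇒ K_a = 2/77 ⇒ K = (2/77)/(1/77) = 2.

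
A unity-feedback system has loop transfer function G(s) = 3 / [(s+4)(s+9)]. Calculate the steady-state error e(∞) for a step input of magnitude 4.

48/13

G(s) has no factors of s in the denominator, so the system is type 0.
K_p = lim_{s→0} G(s) = 3 / (4·9) = 1/12.
e_ss = 4/(1 + K_p) = 4/(13/12) = 48/13.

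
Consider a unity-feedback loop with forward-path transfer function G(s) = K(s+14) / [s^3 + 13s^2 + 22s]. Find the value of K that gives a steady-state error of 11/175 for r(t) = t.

25

Lowest-order denominator term is 22s, so the open loop has 1 pole at the origin → type 1 system.
K_v = lim_{s→0} s·G(s) = K·14 / 22 = (7/11)·K.
e_ss = 1/K_v = 11/175 ⇒ K_v = 175/11 ⇒ K = (175/11)/(7/11) = 25.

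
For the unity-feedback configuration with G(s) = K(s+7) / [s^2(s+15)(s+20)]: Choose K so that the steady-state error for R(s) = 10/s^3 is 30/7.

System type = 2 (two poles at s=0).
K_a = lim_{s→0} s^2·G(s) = K·7 / (15·20) = (7/300)·K.
e_ss = 10/K_a = 30/7 ⇒ K_a = 7/3 ⇒ K = (7/3)/(7/300) = 100.

100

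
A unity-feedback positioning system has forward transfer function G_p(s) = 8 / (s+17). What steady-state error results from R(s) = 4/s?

No free integrators in G_p(s): this is a type 0 system.
K_p = lim_{s→0} G_p(s) = 8 / (17) = 8/17.
e_ss = 4/(1 + K_p) = 4/(25/17) = 2.72.

2.72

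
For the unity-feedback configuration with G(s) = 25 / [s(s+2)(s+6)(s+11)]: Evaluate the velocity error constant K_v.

The open loop has one pole at the origin → type 1 system.
K_v = lim_{s→0} s·G(s) = 25 / (2·6·11) = 25/132.

25/132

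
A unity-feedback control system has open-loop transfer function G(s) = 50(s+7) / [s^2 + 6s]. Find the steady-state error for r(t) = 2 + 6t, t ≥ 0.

The denominator has no term below 6s — 1 pole at s=0, type 1. Treating each term separately:
  • 2: tracked with zero error.
  • 6t: e_ss = 6/K_v with K_v=175/3 → 18/175.
Total e_ss = 18/175.

18/175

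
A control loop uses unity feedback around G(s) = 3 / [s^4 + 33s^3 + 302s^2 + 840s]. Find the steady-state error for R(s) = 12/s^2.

3360

The denominator has no term below 840s — 1 pole at s=0, type 1.
K_v = lim_{s→0} s·G(s) = 3 / 840 = 1/280.
e_ss = 12/K_v = 12/(1/280) = 3360.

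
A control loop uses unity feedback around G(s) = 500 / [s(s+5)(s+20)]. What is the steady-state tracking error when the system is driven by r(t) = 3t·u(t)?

0.6

System type = 1 (one pole at s=0).
K_v = lim_{s→0} s·G(s) = 500 / (5·20) = 5.
e_ss = 3/K_v = 3/5 = 0.6.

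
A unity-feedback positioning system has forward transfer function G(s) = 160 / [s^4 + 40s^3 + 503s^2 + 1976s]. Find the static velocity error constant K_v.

Factoring s from the denominator leaves a polynomial with constant term 1976, so the system is type 1.
K_v = lim_{s→0} s·G(s) = 160 / 1976 = 20/247.

20/247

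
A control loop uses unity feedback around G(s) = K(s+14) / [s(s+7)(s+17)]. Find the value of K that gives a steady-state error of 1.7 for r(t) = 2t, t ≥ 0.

10

System type = 1 (one pole at s=0).
K_v = lim_{s→0} s·G(s) = K·14 / (7·17) = (2/17)·K.
e_ss = 2/K_v = 1.7 ⇒ K_v = 20/17 ⇒ K = (20/17)/(2/17) = 10.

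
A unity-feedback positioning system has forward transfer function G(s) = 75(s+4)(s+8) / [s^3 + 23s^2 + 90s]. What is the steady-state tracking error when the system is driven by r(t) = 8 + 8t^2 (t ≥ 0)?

Lowest-order denominator term is 90s, so the open loop has 1 pole at the origin → type 1 system. Treating each term separately:
  • 8: tracked with zero error.
  • 8t^2: a type-1 system cannot track it, e_ss → ∞.
The unbounded component dominates.

infinity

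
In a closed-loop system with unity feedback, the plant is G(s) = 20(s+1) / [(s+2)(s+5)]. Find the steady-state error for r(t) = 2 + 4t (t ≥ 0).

System type = 0 (no poles at s=0). Treating each term separately:
  • 2: e_ss = 2/(1+K_p) with K_p=2 → 2/3.
  • 4t: a type-0 system cannot track it, e_ss → ∞.
The unbounded component dominates.

infinity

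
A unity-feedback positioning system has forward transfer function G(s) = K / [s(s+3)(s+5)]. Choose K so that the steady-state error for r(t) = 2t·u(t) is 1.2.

25

System type = 1 (one pole at s=0).
K_v = lim_{s→0} s·G(s) = K / (3·5) = (1/15)·K.
e_ss = 2/K_v = 1.2 ⇒ K_v = 5/3 ⇒ K = (5/3)/(1/15) = 25.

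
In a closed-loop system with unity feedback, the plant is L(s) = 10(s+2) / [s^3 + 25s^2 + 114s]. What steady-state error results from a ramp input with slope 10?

57

Factoring s from the denominator leaves a polynomial with constant term 114, so the system is type 1.
K_v = lim_{s→0} s·L(s) = 10·2 / 114 = 10/57.
e_ss = 10/K_v = 10/(10/57) = 57.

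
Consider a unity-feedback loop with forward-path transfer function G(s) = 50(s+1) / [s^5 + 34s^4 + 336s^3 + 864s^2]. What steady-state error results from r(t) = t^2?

Lowest-order denominator term is 864s^2, so the open loop has 2 poles at the origin → type 2 system.
K_a = lim_{s→0} s^2·G(s) = 50·1 / 864 = 25/432.
r(t) = t^2 gives R(s) = 2/s^3.
e_ss = 2/K_a = 2/(25/432) = 34.56.

34.56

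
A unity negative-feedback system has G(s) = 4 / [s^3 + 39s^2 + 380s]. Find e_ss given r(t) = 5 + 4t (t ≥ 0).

380

Factoring s from the denominator leaves a polynomial with constant term 380, so the system is type 1. Treating each term separately:
  • 5: tracked with zero error.
  • 4t: e_ss = 4/K_v with K_v=1/95 → 380.
Total e_ss = 380.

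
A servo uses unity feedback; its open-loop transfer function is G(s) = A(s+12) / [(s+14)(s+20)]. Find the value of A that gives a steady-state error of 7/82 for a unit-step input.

250

The open loop has no poles at the origin → type 0 system.
K_p = lim_{s→0} G(s) = A·12 / (14·20) = (3/70)·A.
e_ss = 1/(1 + K_p) = 7/82 ⇒ 1 + (3/70)·A = 82/7 ⇒ A = 250.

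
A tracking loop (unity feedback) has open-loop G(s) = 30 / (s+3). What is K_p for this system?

10

The open loop has no poles at the origin → type 0 system.
K_p = lim_{s→0} G(s) = 30 / (3) = 10.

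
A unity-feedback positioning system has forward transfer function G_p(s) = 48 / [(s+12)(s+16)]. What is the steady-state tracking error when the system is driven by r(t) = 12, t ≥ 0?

System type = 0 (no poles at s=0).
K_p = lim_{s→0} G_p(s) = 48 / (12·16) = 0.25.
e_ss = 12/(1 + K_p) = 12/1.25 = 9.6.

9.6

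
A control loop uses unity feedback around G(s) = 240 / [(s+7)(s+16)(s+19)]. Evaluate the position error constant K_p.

15/133

The open loop has no poles at the origin → type 0 system.
K_p = lim_{s→0} G(s) = 240 / (7·16·19) = 15/133.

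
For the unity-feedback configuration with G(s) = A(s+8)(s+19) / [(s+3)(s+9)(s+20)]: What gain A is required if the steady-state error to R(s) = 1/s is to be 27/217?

No free integrators in G(s): this is a type 0 system.
K_p = lim_{s→0} G(s) = A·8·19 / (3·9·20) = (38/135)·A.
e_ss = 1/(1 + K_p) = 27/217 ⇒ 1 + (38/135)·A = 217/27 ⇒ A = 25.

25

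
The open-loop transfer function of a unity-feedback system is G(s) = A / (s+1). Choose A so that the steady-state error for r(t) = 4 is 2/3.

5

G(s) has no factors of s in the denominator, so the system is type 0.
K_p = lim_{s→0} G(s) = A / (1) = 1·A.
e_ss = 4/(1 + K_p) = 2/3 ⇒ 1 + 1·A = 6 ⇒ A = 5.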